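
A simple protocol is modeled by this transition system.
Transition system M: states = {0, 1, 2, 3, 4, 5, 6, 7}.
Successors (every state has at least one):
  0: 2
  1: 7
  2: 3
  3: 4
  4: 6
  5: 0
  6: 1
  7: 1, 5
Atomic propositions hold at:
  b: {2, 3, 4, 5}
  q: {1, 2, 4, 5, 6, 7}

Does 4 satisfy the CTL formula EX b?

Sat(EX b) = {s : some successor in {2, 3, 4, 5}} = {0, 2, 3, 7}
4 ∉ Sat(EX b) = {0, 2, 3, 7}, so the formula does not hold at 4.

No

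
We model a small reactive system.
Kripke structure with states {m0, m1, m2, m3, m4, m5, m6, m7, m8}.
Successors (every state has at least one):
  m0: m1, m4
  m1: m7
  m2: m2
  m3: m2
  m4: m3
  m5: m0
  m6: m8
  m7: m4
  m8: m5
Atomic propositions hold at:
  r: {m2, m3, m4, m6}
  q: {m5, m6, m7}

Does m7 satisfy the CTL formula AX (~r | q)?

No

Sat(~r) = {m0, m1, m5, m7, m8}
Sat(~r | q) = {m0, m1, m5, m6, m7, m8}
Sat(AX (~r | q)) = {s : every successor in {m0, m1, m5, m6, m7, m8}} = {m1, m5, m6, m8}
m7 ∉ Sat(AX (~r | q)) = {m1, m5, m6, m8}, so the formula does not hold at m7.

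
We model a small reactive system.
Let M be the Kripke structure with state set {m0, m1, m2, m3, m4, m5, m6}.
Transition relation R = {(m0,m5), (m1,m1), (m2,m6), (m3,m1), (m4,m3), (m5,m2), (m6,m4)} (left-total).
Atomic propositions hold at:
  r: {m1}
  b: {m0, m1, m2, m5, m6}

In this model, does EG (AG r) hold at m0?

AG r: greatest fixpoint, start Z0 = {m1}, keep only states in Sat with every successor in Z. Already a fixed point.
Sat(AG r) = {m1}
EG (AG r): greatest fixpoint, start Z0 = {m1}, keep only states in Sat with some successor in Z. Already a fixed point.
Sat(EG (AG r)) = {m1}
m0 ∉ Sat(EG (AG r)) = {m1}, so the formula does not hold at m0.

No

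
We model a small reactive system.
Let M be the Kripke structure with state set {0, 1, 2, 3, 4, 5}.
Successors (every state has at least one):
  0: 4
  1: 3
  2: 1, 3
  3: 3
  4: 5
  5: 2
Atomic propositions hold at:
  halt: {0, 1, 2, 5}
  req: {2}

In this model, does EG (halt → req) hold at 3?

Yes

Sat(halt → req) = {2, 3, 4}
EG (halt → req): greatest fixpoint, start Z0 = {2, 3, 4}, keep only states in Sat with some successor in Z. Z1 = {2, 3}; fixed.
Sat(EG (halt → req)) = {2, 3}
3 ∈ Sat(EG (halt → req)) = {2, 3}, so the formula holds at 3.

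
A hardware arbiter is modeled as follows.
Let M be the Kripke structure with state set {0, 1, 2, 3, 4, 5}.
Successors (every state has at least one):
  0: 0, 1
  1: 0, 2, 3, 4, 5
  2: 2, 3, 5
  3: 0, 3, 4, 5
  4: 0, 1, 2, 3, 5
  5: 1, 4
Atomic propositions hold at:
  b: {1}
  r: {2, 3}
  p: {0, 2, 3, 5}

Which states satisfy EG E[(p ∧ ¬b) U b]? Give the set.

{0, 1, 2, 3, 5}

Sat(¬b) = {0, 2, 3, 4, 5}
Sat(p ∧ ¬b) = {0, 2, 3, 5}
E[(p ∧ ¬b) U b]: least fixpoint, start Z0 = Sat(b) = {1}, add states in Sat(p ∧ ¬b) with some successor in Z. Z1 = {0, 1, 5}; Z2 = {0, 1, 2, 3, 5}; fixed.
Sat(E[(p ∧ ¬b) U b]) = {0, 1, 2, 3, 5}
EG E[(p ∧ ¬b) U b]: greatest fixpoint, start Z0 = {0, 1, 2, 3, 5}, keep only states in Sat with some successor in Z. Already a fixed point.
Sat(EG E[(p ∧ ¬b) U b]) = {0, 1, 2, 3, 5}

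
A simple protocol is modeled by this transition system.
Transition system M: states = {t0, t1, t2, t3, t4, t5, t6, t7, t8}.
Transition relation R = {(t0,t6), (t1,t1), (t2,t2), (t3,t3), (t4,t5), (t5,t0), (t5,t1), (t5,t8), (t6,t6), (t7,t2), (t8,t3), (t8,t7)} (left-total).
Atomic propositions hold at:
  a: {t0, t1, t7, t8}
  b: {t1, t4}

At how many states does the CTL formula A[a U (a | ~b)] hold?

Sat(~b) = {t0, t2, t3, t5, t6, t7, t8}
Sat(a | ~b) = {t0, t1, t2, t3, t5, t6, t7, t8}
A[a U (a | ~b)]: least fixpoint, start Z0 = Sat((a | ~b)) = {t0, t1, t2, t3, t5, t6, t7, t8}, add states in Sat(a) with every successor in Z. Already a fixed point.
Sat(A[a U (a | ~b)]) = {t0, t1, t2, t3, t5, t6, t7, t8}
|Sat(A[a U (a | ~b)])| = |{t0, t1, t2, t3, t5, t6, t7, t8}| = 8.

8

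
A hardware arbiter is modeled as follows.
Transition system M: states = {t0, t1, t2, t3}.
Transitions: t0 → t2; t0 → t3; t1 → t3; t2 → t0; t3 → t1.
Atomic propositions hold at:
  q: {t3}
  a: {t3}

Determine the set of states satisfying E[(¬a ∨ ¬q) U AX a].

{t1}

Sat(¬a) = {t0, t1, t2}
Sat(¬q) = {t0, t1, t2}
Sat(¬a ∨ ¬q) = {t0, t1, t2}
Sat(AX a) = {s : every successor in {t3}} = {t1}
E[(¬a ∨ ¬q) U AX a]: least fixpoint, start Z0 = Sat(AX a) = {t1}, add states in Sat(¬a ∨ ¬q) with some successor in Z. Already a fixed point.
Sat(E[(¬a ∨ ¬q) U AX a]) = {t1}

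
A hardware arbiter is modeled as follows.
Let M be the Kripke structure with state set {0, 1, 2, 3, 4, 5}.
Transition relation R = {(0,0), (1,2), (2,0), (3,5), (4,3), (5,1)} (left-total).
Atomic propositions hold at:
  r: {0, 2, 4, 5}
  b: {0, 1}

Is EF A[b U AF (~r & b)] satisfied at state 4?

Yes

Sat(~r) = {1, 3}
Sat(~r & b) = {1}
AF (~r & b): least fixpoint, start Z0 = {1}, add states with every successor in Z. Z1 = {1, 5}; Z2 = {1, 3, 5}; Z3 = {1, 3, 4, 5}; fixed.
Sat(AF (~r & b)) = {1, 3, 4, 5}
A[b U AF (~r & b)]: least fixpoint, start Z0 = Sat(AF (~r & b)) = {1, 3, 4, 5}, add states in Sat(b) with every successor in Z. Already a fixed point.
Sat(A[b U AF (~r & b)]) = {1, 3, 4, 5}
EF A[b U AF (~r & b)]: least fixpoint, start Z0 = {1, 3, 4, 5}, add states with some successor in Z. Already a fixed point.
Sat(EF A[b U AF (~r & b)]) = {1, 3, 4, 5}
4 ∈ Sat(EF A[b U AF (~r & b)]) = {1, 3, 4, 5}, so the formula holds at 4.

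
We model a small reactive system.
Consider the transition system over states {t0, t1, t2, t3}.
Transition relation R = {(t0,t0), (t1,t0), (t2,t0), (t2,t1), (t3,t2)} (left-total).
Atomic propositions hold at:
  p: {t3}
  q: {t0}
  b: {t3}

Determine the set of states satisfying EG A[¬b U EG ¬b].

Sat(¬b) = {t0, t1, t2}
EG ¬b: greatest fixpoint, start Z0 = {t0, t1, t2}, keep only states in Sat with some successor in Z. Already a fixed point.
Sat(EG ¬b) = {t0, t1, t2}
A[¬b U EG ¬b]: least fixpoint, start Z0 = Sat(EG ¬b) = {t0, t1, t2}, add states in Sat(¬b) with every successor in Z. Already a fixed point.
Sat(A[¬b U EG ¬b]) = {t0, t1, t2}
EG A[¬b U EG ¬b]: greatest fixpoint, start Z0 = {t0, t1, t2}, keep only states in Sat with some successor in Z. Already a fixed point.
Sat(EG A[¬b U EG ¬b]) = {t0, t1, t2}

{t0, t1, t2}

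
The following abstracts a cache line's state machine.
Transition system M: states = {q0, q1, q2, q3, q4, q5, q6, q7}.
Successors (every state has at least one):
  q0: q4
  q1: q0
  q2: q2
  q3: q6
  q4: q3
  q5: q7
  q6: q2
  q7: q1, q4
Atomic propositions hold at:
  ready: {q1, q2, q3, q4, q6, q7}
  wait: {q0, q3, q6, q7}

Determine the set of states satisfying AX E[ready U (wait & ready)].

Sat(wait & ready) = {q3, q6, q7}
E[ready U (wait & ready)]: least fixpoint, start Z0 = Sat((wait & ready)) = {q3, q6, q7}, add states in Sat(ready) with some successor in Z. Z1 = {q3, q4, q6, q7}; fixed.
Sat(E[ready U (wait & ready)]) = {q3, q4, q6, q7}
Sat(AX E[ready U (wait & ready)]) = {s : every successor in {q3, q4, q6, q7}} = {q0, q3, q4, q5}

{q0, q3, q4, q5}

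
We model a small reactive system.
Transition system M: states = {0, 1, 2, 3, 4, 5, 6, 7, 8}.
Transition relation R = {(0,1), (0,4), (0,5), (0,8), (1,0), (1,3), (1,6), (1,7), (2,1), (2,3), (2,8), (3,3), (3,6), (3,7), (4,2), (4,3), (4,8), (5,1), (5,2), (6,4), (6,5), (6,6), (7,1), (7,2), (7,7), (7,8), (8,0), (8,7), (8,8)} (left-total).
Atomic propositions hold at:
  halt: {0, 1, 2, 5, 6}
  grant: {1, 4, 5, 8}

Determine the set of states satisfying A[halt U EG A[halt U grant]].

{0, 1, 4, 5, 8}

A[halt U grant]: least fixpoint, start Z0 = Sat(grant) = {1, 4, 5, 8}, add states in Sat(halt) with every successor in Z. Z1 = {0, 1, 4, 5, 8}; fixed.
Sat(A[halt U grant]) = {0, 1, 4, 5, 8}
EG A[halt U grant]: greatest fixpoint, start Z0 = {0, 1, 4, 5, 8}, keep only states in Sat with some successor in Z. Already a fixed point.
Sat(EG A[halt U grant]) = {0, 1, 4, 5, 8}
A[halt U EG A[halt U grant]]: least fixpoint, start Z0 = Sat(EG A[halt U grant]) = {0, 1, 4, 5, 8}, add states in Sat(halt) with every successor in Z. Already a fixed point.
Sat(A[halt U EG A[halt U grant]]) = {0, 1, 4, 5, 8}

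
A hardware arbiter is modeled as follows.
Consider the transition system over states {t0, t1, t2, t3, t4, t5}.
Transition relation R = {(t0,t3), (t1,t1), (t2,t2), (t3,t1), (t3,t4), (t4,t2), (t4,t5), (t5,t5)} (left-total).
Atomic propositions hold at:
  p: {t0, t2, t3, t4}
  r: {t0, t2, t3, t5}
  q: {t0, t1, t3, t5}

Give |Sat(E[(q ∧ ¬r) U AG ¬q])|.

Sat(¬r) = {t1, t4}
Sat(q ∧ ¬r) = {t1}
Sat(¬q) = {t2, t4}
AG ¬q: greatest fixpoint, start Z0 = {t2, t4}, keep only states in Sat with every successor in Z. Z1 = {t2}; fixed.
Sat(AG ¬q) = {t2}
E[(q ∧ ¬r) U AG ¬q]: least fixpoint, start Z0 = Sat(AG ¬q) = {t2}, add states in Sat(q ∧ ¬r) with some successor in Z. Already a fixed point.
Sat(E[(q ∧ ¬r) U AG ¬q]) = {t2}
|Sat(E[(q ∧ ¬r) U AG ¬q])| = |{t2}| = 1.

1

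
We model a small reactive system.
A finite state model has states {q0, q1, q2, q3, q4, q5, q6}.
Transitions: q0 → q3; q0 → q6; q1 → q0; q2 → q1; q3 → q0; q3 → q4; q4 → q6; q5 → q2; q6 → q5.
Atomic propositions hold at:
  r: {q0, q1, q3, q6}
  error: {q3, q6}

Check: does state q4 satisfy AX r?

Yes

Sat(AX r) = {s : every successor in {q0, q1, q3, q6}} = {q0, q1, q2, q4}
q4 ∈ Sat(AX r) = {q0, q1, q2, q4}, so the formula holds at q4.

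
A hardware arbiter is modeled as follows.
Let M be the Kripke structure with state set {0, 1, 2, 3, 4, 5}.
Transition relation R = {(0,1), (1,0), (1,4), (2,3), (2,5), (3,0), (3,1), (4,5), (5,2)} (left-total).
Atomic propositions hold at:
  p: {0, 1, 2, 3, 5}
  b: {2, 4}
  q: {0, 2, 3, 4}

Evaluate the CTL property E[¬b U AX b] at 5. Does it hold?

Yes

Sat(¬b) = {0, 1, 3, 5}
Sat(AX b) = {s : every successor in {2, 4}} = {5}
E[¬b U AX b]: least fixpoint, start Z0 = Sat(AX b) = {5}, add states in Sat(¬b) with some successor in Z. Already a fixed point.
Sat(E[¬b U AX b]) = {5}
5 ∈ Sat(E[¬b U AX b]) = {5}, so the formula holds at 5.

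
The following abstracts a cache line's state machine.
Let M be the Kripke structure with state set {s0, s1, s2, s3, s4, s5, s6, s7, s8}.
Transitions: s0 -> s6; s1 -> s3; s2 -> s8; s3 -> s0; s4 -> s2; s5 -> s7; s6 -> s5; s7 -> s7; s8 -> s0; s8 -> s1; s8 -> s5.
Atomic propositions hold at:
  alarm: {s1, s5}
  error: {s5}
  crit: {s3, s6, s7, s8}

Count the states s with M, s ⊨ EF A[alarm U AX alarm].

7

Sat(AX alarm) = {s : every successor in {s1, s5}} = {s6}
A[alarm U AX alarm]: least fixpoint, start Z0 = Sat(AX alarm) = {s6}, add states in Sat(alarm) with every successor in Z. Already a fixed point.
Sat(A[alarm U AX alarm]) = {s6}
EF A[alarm U AX alarm]: least fixpoint, start Z0 = {s6}, add states with some successor in Z. Z1 = {s0, s6}; Z2 = {s0, s3, s6, s8}; Z3 = {s0, s1, s2, s3, s6, s8}; Z4 = {s0, s1, s2, s3, s4, s6, s8}; fixed.
Sat(EF A[alarm U AX alarm]) = {s0, s1, s2, s3, s4, s6, s8}
|Sat(EF A[alarm U AX alarm])| = |{s0, s1, s2, s3, s4, s6, s8}| = 7.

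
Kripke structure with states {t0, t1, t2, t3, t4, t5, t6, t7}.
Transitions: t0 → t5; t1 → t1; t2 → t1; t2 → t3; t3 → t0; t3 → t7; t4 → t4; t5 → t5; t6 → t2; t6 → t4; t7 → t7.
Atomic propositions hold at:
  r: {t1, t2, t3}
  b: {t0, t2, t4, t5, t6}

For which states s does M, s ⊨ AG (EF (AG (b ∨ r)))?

Sat(b ∨ r) = {t0, t1, t2, t3, t4, t5, t6}
AG (b ∨ r): greatest fixpoint, start Z0 = {t0, t1, t2, t3, t4, t5, t6}, keep only states in Sat with every successor in Z. Z1 = {t0, t1, t2, t4, t5, t6}; Z2 = {t0, t1, t4, t5, t6}; Z3 = {t0, t1, t4, t5}; fixed.
Sat(AG (b ∨ r)) = {t0, t1, t4, t5}
EF (AG (b ∨ r)): least fixpoint, start Z0 = {t0, t1, t4, t5}, add states with some successor in Z. Z1 = {t0, t1, t2, t3, t4, t5, t6}; fixed.
Sat(EF (AG (b ∨ r))) = {t0, t1, t2, t3, t4, t5, t6}
AG (EF (AG (b ∨ r))): greatest fixpoint, start Z0 = {t0, t1, t2, t3, t4, t5, t6}, keep only states in Sat with every successor in Z. Z1 = {t0, t1, t2, t4, t5, t6}; Z2 = {t0, t1, t4, t5, t6}; Z3 = {t0, t1, t4, t5}; fixed.
Sat(AG (EF (AG (b ∨ r)))) = {t0, t1, t4, t5}

{t0, t1, t4, t5}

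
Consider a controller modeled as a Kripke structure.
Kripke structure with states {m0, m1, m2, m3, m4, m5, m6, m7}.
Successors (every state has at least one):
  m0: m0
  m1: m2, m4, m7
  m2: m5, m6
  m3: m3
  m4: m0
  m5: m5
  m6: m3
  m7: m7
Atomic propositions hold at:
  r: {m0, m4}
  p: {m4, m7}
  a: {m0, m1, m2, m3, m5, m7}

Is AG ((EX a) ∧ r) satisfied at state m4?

Yes

Sat(EX a) = {s : some successor in {m0, m1, m2, m3, m5, m7}} = {m0, m1, m2, m3, m4, m5, m6, m7}
Sat((EX a) ∧ r) = {m0, m4}
AG ((EX a) ∧ r): greatest fixpoint, start Z0 = {m0, m4}, keep only states in Sat with every successor in Z. Already a fixed point.
Sat(AG ((EX a) ∧ r)) = {m0, m4}
m4 ∈ Sat(AG ((EX a) ∧ r)) = {m0, m4}, so the formula holds at m4.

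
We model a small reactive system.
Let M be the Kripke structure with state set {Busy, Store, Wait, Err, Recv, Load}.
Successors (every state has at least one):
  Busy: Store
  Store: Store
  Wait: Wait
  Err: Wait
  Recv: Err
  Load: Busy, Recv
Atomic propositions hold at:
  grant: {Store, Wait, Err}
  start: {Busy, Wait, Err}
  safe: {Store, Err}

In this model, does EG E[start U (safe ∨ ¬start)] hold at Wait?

Sat(¬start) = {Store, Recv, Load}
Sat(safe ∨ ¬start) = {Store, Err, Recv, Load}
E[start U (safe ∨ ¬start)]: least fixpoint, start Z0 = Sat((safe ∨ ¬start)) = {Store, Err, Recv, Load}, add states in Sat(start) with some successor in Z. Z1 = {Busy, Store, Err, Recv, Load}; fixed.
Sat(E[start U (safe ∨ ¬start)]) = {Busy, Store, Err, Recv, Load}
EG E[start U (safe ∨ ¬start)]: greatest fixpoint, start Z0 = {Busy, Store, Err, Recv, Load}, keep only states in Sat with some successor in Z. Z1 = {Busy, Store, Recv, Load}; Z2 = {Busy, Store, Load}; fixed.
Sat(EG E[start U (safe ∨ ¬start)]) = {Busy, Store, Load}
Wait ∉ Sat(EG E[start U (safe ∨ ¬start)]) = {Busy, Store, Load}, so the formula does not hold at Wait.

No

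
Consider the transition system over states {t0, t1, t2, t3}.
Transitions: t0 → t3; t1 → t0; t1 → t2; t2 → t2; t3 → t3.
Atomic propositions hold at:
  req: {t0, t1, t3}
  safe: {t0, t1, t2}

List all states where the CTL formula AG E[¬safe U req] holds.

{t0, t3}

Sat(¬safe) = {t3}
E[¬safe U req]: least fixpoint, start Z0 = Sat(req) = {t0, t1, t3}, add states in Sat(¬safe) with some successor in Z. Already a fixed point.
Sat(E[¬safe U req]) = {t0, t1, t3}
AG E[¬safe U req]: greatest fixpoint, start Z0 = {t0, t1, t3}, keep only states in Sat with every successor in Z. Z1 = {t0, t3}; fixed.
Sat(AG E[¬safe U req]) = {t0, t3}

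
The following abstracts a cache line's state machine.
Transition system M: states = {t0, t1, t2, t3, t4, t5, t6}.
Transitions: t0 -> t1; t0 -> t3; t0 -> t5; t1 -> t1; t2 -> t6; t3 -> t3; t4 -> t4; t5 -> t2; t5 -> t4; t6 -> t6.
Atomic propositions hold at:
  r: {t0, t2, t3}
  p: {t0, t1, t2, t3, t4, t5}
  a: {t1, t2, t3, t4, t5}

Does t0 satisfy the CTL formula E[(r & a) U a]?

Sat(r & a) = {t2, t3}
E[(r & a) U a]: least fixpoint, start Z0 = Sat(a) = {t1, t2, t3, t4, t5}, add states in Sat(r & a) with some successor in Z. Already a fixed point.
Sat(E[(r & a) U a]) = {t1, t2, t3, t4, t5}
t0 ∉ Sat(E[(r & a) U a]) = {t1, t2, t3, t4, t5}, so the formula does not hold at t0.

No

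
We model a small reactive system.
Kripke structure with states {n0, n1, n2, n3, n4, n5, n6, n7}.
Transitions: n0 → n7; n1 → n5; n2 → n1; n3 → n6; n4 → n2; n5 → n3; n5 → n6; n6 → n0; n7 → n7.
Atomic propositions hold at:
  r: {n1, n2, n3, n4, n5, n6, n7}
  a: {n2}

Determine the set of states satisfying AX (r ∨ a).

{n0, n1, n2, n3, n4, n5, n7}

Sat(r ∨ a) = {n1, n2, n3, n4, n5, n6, n7}
Sat(AX (r ∨ a)) = {s : every successor in {n1, n2, n3, n4, n5, n6, n7}} = {n0, n1, n2, n3, n4, n5, n7}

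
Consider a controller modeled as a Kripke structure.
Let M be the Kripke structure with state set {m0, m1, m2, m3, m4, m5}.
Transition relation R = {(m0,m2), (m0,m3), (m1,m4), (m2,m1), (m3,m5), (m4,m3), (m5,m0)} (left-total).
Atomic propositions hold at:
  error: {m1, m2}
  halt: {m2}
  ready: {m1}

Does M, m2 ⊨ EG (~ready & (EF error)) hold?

No

Sat(~ready) = {m0, m2, m3, m4, m5}
EF error: least fixpoint, start Z0 = {m1, m2}, add states with some successor in Z. Z1 = {m0, m1, m2}; Z2 = {m0, m1, m2, m5}; Z3 = {m0, m1, m2, m3, m5}; Z4 = {m0, m1, m2, m3, m4, m5}; fixed.
Sat(EF error) = {m0, m1, m2, m3, m4, m5}
Sat(~ready & (EF error)) = {m0, m2, m3, m4, m5}
EG (~ready & (EF error)): greatest fixpoint, start Z0 = {m0, m2, m3, m4, m5}, keep only states in Sat with some successor in Z. Z1 = {m0, m3, m4, m5}; fixed.
Sat(EG (~ready & (EF error))) = {m0, m3, m4, m5}
m2 ∉ Sat(EG (~ready & (EF error))) = {m0, m3, m4, m5}, so the formula does not hold at m2.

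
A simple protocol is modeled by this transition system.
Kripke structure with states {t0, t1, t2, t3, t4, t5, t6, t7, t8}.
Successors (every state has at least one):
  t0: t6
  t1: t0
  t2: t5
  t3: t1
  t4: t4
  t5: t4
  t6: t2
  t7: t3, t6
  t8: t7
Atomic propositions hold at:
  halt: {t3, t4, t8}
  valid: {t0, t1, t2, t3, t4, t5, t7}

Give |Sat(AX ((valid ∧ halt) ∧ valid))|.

2

Sat(valid ∧ halt) = {t3, t4}
Sat((valid ∧ halt) ∧ valid) = {t3, t4}
Sat(AX ((valid ∧ halt) ∧ valid)) = {s : every successor in {t3, t4}} = {t4, t5}
|Sat(AX ((valid ∧ halt) ∧ valid))| = |{t4, t5}| = 2.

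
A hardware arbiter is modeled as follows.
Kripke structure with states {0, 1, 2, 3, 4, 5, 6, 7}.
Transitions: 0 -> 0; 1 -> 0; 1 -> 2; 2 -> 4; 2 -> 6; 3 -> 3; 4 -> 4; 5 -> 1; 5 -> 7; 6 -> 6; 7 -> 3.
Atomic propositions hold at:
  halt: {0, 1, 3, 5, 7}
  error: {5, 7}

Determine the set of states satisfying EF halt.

EF halt: least fixpoint, start Z0 = {0, 1, 3, 5, 7}, add states with some successor in Z. Already a fixed point.
Sat(EF halt) = {0, 1, 3, 5, 7}

{0, 1, 3, 5, 7}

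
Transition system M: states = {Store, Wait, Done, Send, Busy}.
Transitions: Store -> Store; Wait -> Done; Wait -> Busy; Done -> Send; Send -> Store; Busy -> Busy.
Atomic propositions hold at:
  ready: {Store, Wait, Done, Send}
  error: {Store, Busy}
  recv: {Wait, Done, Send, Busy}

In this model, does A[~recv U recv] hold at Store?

Sat(~recv) = {Store}
A[~recv U recv]: least fixpoint, start Z0 = Sat(recv) = {Wait, Done, Send, Busy}, add states in Sat(~recv) with every successor in Z. Already a fixed point.
Sat(A[~recv U recv]) = {Wait, Done, Send, Busy}
Store ∉ Sat(A[~recv U recv]) = {Wait, Done, Send, Busy}, so the formula does not hold at Store.

No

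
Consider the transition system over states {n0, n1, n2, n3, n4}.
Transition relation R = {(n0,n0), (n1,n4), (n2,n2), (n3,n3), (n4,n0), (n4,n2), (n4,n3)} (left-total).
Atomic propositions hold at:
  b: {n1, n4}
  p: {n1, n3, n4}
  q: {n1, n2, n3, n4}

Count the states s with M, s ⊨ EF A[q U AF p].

3

AF p: least fixpoint, start Z0 = {n1, n3, n4}, add states with every successor in Z. Already a fixed point.
Sat(AF p) = {n1, n3, n4}
A[q U AF p]: least fixpoint, start Z0 = Sat(AF p) = {n1, n3, n4}, add states in Sat(q) with every successor in Z. Already a fixed point.
Sat(A[q U AF p]) = {n1, n3, n4}
EF A[q U AF p]: least fixpoint, start Z0 = {n1, n3, n4}, add states with some successor in Z. Already a fixed point.
Sat(EF A[q U AF p]) = {n1, n3, n4}
|Sat(EF A[q U AF p])| = |{n1, n3, n4}| = 3.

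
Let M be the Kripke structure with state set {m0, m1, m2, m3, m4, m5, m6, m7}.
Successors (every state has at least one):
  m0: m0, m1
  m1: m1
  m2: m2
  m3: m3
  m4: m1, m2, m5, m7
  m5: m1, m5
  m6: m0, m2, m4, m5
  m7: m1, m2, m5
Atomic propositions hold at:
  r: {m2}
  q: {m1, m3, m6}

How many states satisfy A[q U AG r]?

AG r: greatest fixpoint, start Z0 = {m2}, keep only states in Sat with every successor in Z. Already a fixed point.
Sat(AG r) = {m2}
A[q U AG r]: least fixpoint, start Z0 = Sat(AG r) = {m2}, add states in Sat(q) with every successor in Z. Already a fixed point.
Sat(A[q U AG r]) = {m2}
|Sat(A[q U AG r])| = |{m2}| = 1.

1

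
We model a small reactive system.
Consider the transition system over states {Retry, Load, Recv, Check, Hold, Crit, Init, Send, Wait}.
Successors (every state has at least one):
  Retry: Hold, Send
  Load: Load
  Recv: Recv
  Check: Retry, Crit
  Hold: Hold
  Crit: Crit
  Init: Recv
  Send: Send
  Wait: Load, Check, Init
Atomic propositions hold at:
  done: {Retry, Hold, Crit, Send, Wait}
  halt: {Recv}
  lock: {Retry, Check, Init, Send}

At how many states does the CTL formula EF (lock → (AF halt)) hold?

8

AF halt: least fixpoint, start Z0 = {Recv}, add states with every successor in Z. Z1 = {Recv, Init}; fixed.
Sat(AF halt) = {Recv, Init}
Sat(lock → (AF halt)) = {Load, Recv, Hold, Crit, Init, Wait}
EF (lock → (AF halt)): least fixpoint, start Z0 = {Load, Recv, Hold, Crit, Init, Wait}, add states with some successor in Z. Z1 = {Retry, Load, Recv, Check, Hold, Crit, Init, Wait}; fixed.
Sat(EF (lock → (AF halt))) = {Retry, Load, Recv, Check, Hold, Crit, Init, Wait}
|Sat(EF (lock → (AF halt)))| = |{Retry, Load, Recv, Check, Hold, Crit, Init, Wait}| = 8.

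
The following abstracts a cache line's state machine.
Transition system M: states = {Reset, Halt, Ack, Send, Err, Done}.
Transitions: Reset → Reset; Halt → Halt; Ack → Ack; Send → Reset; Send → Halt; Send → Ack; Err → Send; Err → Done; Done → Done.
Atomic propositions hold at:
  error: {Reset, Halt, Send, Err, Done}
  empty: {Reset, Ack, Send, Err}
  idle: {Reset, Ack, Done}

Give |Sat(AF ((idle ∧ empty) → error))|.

Sat(idle ∧ empty) = {Reset, Ack}
Sat((idle ∧ empty) → error) = {Reset, Halt, Send, Err, Done}
AF ((idle ∧ empty) → error): least fixpoint, start Z0 = {Reset, Halt, Send, Err, Done}, add states with every successor in Z. Already a fixed point.
Sat(AF ((idle ∧ empty) → error)) = {Reset, Halt, Send, Err, Done}
|Sat(AF ((idle ∧ empty) → error))| = |{Reset, Halt, Send, Err, Done}| = 5.

5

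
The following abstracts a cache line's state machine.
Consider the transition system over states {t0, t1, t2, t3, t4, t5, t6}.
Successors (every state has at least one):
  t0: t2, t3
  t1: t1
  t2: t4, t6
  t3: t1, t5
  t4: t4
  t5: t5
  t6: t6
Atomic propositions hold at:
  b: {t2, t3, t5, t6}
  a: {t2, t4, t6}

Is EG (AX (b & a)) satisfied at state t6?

Sat(b & a) = {t2, t6}
Sat(AX (b & a)) = {s : every successor in {t2, t6}} = {t6}
EG (AX (b & a)): greatest fixpoint, start Z0 = {t6}, keep only states in Sat with some successor in Z. Already a fixed point.
Sat(EG (AX (b & a))) = {t6}
t6 ∈ Sat(EG (AX (b & a))) = {t6}, so the formula holds at t6.

Yes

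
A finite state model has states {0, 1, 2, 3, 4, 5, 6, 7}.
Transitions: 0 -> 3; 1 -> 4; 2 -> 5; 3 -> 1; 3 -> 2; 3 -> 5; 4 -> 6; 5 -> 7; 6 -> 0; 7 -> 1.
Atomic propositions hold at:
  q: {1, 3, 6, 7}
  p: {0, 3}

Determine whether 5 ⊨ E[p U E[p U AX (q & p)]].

No

Sat(q & p) = {3}
Sat(AX (q & p)) = {s : every successor in {3}} = {0}
E[p U AX (q & p)]: least fixpoint, start Z0 = Sat(AX (q & p)) = {0}, add states in Sat(p) with some successor in Z. Already a fixed point.
Sat(E[p U AX (q & p)]) = {0}
E[p U E[p U AX (q & p)]]: least fixpoint, start Z0 = Sat(E[p U AX (q & p)]) = {0}, add states in Sat(p) with some successor in Z. Already a fixed point.
Sat(E[p U E[p U AX (q & p)]]) = {0}
5 ∉ Sat(E[p U E[p U AX (q & p)]]) = {0}, so the formula does not hold at 5.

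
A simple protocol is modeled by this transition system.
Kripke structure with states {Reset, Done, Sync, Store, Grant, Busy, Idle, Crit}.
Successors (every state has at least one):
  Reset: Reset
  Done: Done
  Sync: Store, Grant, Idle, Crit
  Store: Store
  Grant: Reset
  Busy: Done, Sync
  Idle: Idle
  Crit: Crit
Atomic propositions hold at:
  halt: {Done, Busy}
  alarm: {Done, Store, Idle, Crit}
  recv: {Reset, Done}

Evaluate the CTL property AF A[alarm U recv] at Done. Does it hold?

Yes

A[alarm U recv]: least fixpoint, start Z0 = Sat(recv) = {Reset, Done}, add states in Sat(alarm) with every successor in Z. Already a fixed point.
Sat(A[alarm U recv]) = {Reset, Done}
AF A[alarm U recv]: least fixpoint, start Z0 = {Reset, Done}, add states with every successor in Z. Z1 = {Reset, Done, Grant}; fixed.
Sat(AF A[alarm U recv]) = {Reset, Done, Grant}
Done ∈ Sat(AF A[alarm U recv]) = {Reset, Done, Grant}, so the formula holds at Done.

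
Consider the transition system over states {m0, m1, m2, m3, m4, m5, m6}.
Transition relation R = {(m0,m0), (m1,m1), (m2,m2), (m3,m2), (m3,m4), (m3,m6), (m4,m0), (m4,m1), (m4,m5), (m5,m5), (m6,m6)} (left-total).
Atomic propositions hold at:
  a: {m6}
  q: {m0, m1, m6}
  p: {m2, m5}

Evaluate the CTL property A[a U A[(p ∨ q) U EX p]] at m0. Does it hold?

No

Sat(p ∨ q) = {m0, m1, m2, m5, m6}
Sat(EX p) = {s : some successor in {m2, m5}} = {m2, m3, m4, m5}
A[(p ∨ q) U EX p]: least fixpoint, start Z0 = Sat(EX p) = {m2, m3, m4, m5}, add states in Sat(p ∨ q) with every successor in Z. Already a fixed point.
Sat(A[(p ∨ q) U EX p]) = {m2, m3, m4, m5}
A[a U A[(p ∨ q) U EX p]]: least fixpoint, start Z0 = Sat(A[(p ∨ q) U EX p]) = {m2, m3, m4, m5}, add states in Sat(a) with every successor in Z. Already a fixed point.
Sat(A[a U A[(p ∨ q) U EX p]]) = {m2, m3, m4, m5}
m0 ∉ Sat(A[a U A[(p ∨ q) U EX p]]) = {m2, m3, m4, m5}, so the formula does not hold at m0.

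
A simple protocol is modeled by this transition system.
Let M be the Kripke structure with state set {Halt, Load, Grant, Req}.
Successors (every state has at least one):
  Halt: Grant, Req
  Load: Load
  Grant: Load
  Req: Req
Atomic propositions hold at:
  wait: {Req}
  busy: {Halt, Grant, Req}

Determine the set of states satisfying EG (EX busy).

{Halt, Req}

Sat(EX busy) = {s : some successor in {Halt, Grant, Req}} = {Halt, Req}
EG (EX busy): greatest fixpoint, start Z0 = {Halt, Req}, keep only states in Sat with some successor in Z. Already a fixed point.
Sat(EG (EX busy)) = {Halt, Req}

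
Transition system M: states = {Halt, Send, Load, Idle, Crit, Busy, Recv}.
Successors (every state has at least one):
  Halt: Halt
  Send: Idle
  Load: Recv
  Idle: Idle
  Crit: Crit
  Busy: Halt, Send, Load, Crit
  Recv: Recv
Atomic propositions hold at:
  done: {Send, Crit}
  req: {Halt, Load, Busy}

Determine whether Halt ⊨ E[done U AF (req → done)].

Sat(req → done) = {Send, Idle, Crit, Recv}
AF (req → done): least fixpoint, start Z0 = {Send, Idle, Crit, Recv}, add states with every successor in Z. Z1 = {Send, Load, Idle, Crit, Recv}; fixed.
Sat(AF (req → done)) = {Send, Load, Idle, Crit, Recv}
E[done U AF (req → done)]: least fixpoint, start Z0 = Sat(AF (req → done)) = {Send, Load, Idle, Crit, Recv}, add states in Sat(done) with some successor in Z. Already a fixed point.
Sat(E[done U AF (req → done)]) = {Send, Load, Idle, Crit, Recv}
Halt ∉ Sat(E[done U AF (req → done)]) = {Send, Load, Idle, Crit, Recv}, so the formula does not hold at Halt.

No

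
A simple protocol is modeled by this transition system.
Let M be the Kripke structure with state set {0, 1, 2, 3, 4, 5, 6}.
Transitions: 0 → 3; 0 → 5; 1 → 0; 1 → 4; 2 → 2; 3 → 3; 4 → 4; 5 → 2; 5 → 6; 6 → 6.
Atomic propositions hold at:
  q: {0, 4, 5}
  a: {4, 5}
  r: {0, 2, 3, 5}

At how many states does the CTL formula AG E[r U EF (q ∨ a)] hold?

Sat(q ∨ a) = {0, 4, 5}
EF (q ∨ a): least fixpoint, start Z0 = {0, 4, 5}, add states with some successor in Z. Z1 = {0, 1, 4, 5}; fixed.
Sat(EF (q ∨ a)) = {0, 1, 4, 5}
E[r U EF (q ∨ a)]: least fixpoint, start Z0 = Sat(EF (q ∨ a)) = {0, 1, 4, 5}, add states in Sat(r) with some successor in Z. Already a fixed point.
Sat(E[r U EF (q ∨ a)]) = {0, 1, 4, 5}
AG E[r U EF (q ∨ a)]: greatest fixpoint, start Z0 = {0, 1, 4, 5}, keep only states in Sat with every successor in Z. Z1 = {1, 4}; Z2 = {4}; fixed.
Sat(AG E[r U EF (q ∨ a)]) = {4}
|Sat(AG E[r U EF (q ∨ a)])| = |{4}| = 1.

1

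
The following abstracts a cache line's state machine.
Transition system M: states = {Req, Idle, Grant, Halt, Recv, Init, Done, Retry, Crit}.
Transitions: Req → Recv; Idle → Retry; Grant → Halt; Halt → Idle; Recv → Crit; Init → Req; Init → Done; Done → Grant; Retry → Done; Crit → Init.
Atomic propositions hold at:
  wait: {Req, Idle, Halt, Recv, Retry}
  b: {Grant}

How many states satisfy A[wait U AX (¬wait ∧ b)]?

4

Sat(¬wait) = {Grant, Init, Done, Crit}
Sat(¬wait ∧ b) = {Grant}
Sat(AX (¬wait ∧ b)) = {s : every successor in {Grant}} = {Done}
A[wait U AX (¬wait ∧ b)]: least fixpoint, start Z0 = Sat(AX (¬wait ∧ b)) = {Done}, add states in Sat(wait) with every successor in Z. Z1 = {Done, Retry}; Z2 = {Idle, Done, Retry}; Z3 = {Idle, Halt, Done, Retry}; fixed.
Sat(A[wait U AX (¬wait ∧ b)]) = {Idle, Halt, Done, Retry}
|Sat(A[wait U AX (¬wait ∧ b)])| = |{Idle, Halt, Done, Retry}| = 4.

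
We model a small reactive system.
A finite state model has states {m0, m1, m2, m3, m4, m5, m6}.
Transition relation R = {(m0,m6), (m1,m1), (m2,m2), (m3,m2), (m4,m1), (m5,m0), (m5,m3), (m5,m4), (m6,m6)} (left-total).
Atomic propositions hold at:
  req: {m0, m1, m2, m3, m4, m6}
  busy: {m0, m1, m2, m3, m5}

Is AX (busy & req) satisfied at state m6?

No

Sat(busy & req) = {m0, m1, m2, m3}
Sat(AX (busy & req)) = {s : every successor in {m0, m1, m2, m3}} = {m1, m2, m3, m4}
m6 ∉ Sat(AX (busy & req)) = {m1, m2, m3, m4}, so the formula does not hold at m6.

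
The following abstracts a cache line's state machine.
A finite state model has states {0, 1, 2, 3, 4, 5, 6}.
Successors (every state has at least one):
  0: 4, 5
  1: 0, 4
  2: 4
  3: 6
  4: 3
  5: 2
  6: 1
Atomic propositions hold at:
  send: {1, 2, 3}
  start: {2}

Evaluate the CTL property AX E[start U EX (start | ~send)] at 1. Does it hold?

No

Sat(~send) = {0, 4, 5, 6}
Sat(start | ~send) = {0, 2, 4, 5, 6}
Sat(EX (start | ~send)) = {s : some successor in {0, 2, 4, 5, 6}} = {0, 1, 2, 3, 5}
E[start U EX (start | ~send)]: least fixpoint, start Z0 = Sat(EX (start | ~send)) = {0, 1, 2, 3, 5}, add states in Sat(start) with some successor in Z. Already a fixed point.
Sat(E[start U EX (start | ~send)]) = {0, 1, 2, 3, 5}
Sat(AX E[start U EX (start | ~send)]) = {s : every successor in {0, 1, 2, 3, 5}} = {4, 5, 6}
1 ∉ Sat(AX E[start U EX (start | ~send)]) = {4, 5, 6}, so the formula does not hold at 1.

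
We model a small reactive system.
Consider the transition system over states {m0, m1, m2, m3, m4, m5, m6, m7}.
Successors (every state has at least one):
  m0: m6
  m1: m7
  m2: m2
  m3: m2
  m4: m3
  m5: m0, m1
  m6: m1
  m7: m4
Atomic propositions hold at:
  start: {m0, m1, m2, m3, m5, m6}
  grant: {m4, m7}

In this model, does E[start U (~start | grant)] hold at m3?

Sat(~start) = {m4, m7}
Sat(~start | grant) = {m4, m7}
E[start U (~start | grant)]: least fixpoint, start Z0 = Sat((~start | grant)) = {m4, m7}, add states in Sat(start) with some successor in Z. Z1 = {m1, m4, m7}; Z2 = {m1, m4, m5, m6, m7}; Z3 = {m0, m1, m4, m5, m6, m7}; fixed.
Sat(E[start U (~start | grant)]) = {m0, m1, m4, m5, m6, m7}
m3 ∉ Sat(E[start U (~start | grant)]) = {m0, m1, m4, m5, m6, m7}, so the formula does not hold at m3.

No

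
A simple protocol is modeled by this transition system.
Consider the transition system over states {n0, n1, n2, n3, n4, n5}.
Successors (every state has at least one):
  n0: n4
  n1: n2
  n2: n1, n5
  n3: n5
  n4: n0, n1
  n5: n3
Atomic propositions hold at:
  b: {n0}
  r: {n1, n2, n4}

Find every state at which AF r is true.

AF r: least fixpoint, start Z0 = {n1, n2, n4}, add states with every successor in Z. Z1 = {n0, n1, n2, n4}; fixed.
Sat(AF r) = {n0, n1, n2, n4}

{n0, n1, n2, n4}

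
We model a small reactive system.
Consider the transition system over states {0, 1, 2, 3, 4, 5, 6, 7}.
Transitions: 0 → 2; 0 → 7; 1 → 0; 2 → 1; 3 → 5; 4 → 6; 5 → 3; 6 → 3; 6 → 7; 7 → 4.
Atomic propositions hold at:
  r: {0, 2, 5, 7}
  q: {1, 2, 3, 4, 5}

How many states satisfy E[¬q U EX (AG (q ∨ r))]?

Sat(¬q) = {0, 6, 7}
Sat(q ∨ r) = {0, 1, 2, 3, 4, 5, 7}
AG (q ∨ r): greatest fixpoint, start Z0 = {0, 1, 2, 3, 4, 5, 7}, keep only states in Sat with every successor in Z. Z1 = {0, 1, 2, 3, 5, 7}; Z2 = {0, 1, 2, 3, 5}; Z3 = {1, 2, 3, 5}; Z4 = {2, 3, 5}; Z5 = {3, 5}; fixed.
Sat(AG (q ∨ r)) = {3, 5}
Sat(EX (AG (q ∨ r))) = {s : some successor in {3, 5}} = {3, 5, 6}
E[¬q U EX (AG (q ∨ r))]: least fixpoint, start Z0 = Sat(EX (AG (q ∨ r))) = {3, 5, 6}, add states in Sat(¬q) with some successor in Z. Already a fixed point.
Sat(E[¬q U EX (AG (q ∨ r))]) = {3, 5, 6}
|Sat(E[¬q U EX (AG (q ∨ r))])| = |{3, 5, 6}| = 3.

3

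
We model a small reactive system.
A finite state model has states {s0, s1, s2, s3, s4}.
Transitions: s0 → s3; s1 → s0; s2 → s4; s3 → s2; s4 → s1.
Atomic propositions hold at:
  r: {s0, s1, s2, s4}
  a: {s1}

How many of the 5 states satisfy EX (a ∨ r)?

Sat(a ∨ r) = {s0, s1, s2, s4}
Sat(EX (a ∨ r)) = {s : some successor in {s0, s1, s2, s4}} = {s1, s2, s3, s4}
|Sat(EX (a ∨ r))| = |{s1, s2, s3, s4}| = 4.

4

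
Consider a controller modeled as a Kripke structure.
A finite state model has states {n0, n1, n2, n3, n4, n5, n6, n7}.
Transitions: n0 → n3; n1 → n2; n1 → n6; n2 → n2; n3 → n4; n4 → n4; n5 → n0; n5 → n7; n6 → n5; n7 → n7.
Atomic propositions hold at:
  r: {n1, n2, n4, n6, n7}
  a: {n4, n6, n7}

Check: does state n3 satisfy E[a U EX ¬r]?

No

Sat(¬r) = {n0, n3, n5}
Sat(EX ¬r) = {s : some successor in {n0, n3, n5}} = {n0, n5, n6}
E[a U EX ¬r]: least fixpoint, start Z0 = Sat(EX ¬r) = {n0, n5, n6}, add states in Sat(a) with some successor in Z. Already a fixed point.
Sat(E[a U EX ¬r]) = {n0, n5, n6}
n3 ∉ Sat(E[a U EX ¬r]) = {n0, n5, n6}, so the formula does not hold at n3.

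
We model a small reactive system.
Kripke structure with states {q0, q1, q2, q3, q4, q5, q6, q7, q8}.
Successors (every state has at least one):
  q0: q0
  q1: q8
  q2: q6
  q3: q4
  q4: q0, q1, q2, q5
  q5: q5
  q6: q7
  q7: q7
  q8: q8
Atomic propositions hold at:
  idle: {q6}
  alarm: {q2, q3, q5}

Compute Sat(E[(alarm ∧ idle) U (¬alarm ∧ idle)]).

Sat(alarm ∧ idle) = ∅
Sat(¬alarm) = {q0, q1, q4, q6, q7, q8}
Sat(¬alarm ∧ idle) = {q6}
E[(alarm ∧ idle) U (¬alarm ∧ idle)]: least fixpoint, start Z0 = Sat((¬alarm ∧ idle)) = {q6}, add states in Sat(alarm ∧ idle) with some successor in Z. Already a fixed point.
Sat(E[(alarm ∧ idle) U (¬alarm ∧ idle)]) = {q6}

{q6}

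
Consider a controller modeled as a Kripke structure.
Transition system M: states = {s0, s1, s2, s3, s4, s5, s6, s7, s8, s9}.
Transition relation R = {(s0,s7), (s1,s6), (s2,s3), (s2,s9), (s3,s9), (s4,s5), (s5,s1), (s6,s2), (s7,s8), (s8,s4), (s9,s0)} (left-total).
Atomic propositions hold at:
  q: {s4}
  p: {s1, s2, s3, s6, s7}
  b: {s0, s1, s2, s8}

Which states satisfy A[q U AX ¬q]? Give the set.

{s0, s1, s2, s3, s4, s5, s6, s7, s9}

Sat(¬q) = {s0, s1, s2, s3, s5, s6, s7, s8, s9}
Sat(AX ¬q) = {s : every successor in {s0, s1, s2, s3, s5, s6, s7, s8, s9}} = {s0, s1, s2, s3, s4, s5, s6, s7, s9}
A[q U AX ¬q]: least fixpoint, start Z0 = Sat(AX ¬q) = {s0, s1, s2, s3, s4, s5, s6, s7, s9}, add states in Sat(q) with every successor in Z. Already a fixed point.
Sat(A[q U AX ¬q]) = {s0, s1, s2, s3, s4, s5, s6, s7, s9}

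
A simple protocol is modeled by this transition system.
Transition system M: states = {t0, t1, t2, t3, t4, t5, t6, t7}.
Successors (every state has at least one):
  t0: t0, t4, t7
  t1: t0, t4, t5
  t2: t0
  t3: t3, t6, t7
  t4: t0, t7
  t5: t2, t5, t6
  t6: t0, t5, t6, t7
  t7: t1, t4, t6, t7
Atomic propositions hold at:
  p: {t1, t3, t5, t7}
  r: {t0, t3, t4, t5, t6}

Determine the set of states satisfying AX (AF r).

{t1, t2, t5}

AF r: least fixpoint, start Z0 = {t0, t3, t4, t5, t6}, add states with every successor in Z. Z1 = {t0, t1, t2, t3, t4, t5, t6}; fixed.
Sat(AF r) = {t0, t1, t2, t3, t4, t5, t6}
Sat(AX (AF r)) = {s : every successor in {t0, t1, t2, t3, t4, t5, t6}} = {t1, t2, t5}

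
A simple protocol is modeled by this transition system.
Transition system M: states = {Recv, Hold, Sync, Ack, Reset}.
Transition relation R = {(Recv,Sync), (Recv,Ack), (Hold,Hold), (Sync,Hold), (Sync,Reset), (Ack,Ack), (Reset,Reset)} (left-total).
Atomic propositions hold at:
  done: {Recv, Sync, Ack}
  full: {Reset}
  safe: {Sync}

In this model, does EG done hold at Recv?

Yes

EG done: greatest fixpoint, start Z0 = {Recv, Sync, Ack}, keep only states in Sat with some successor in Z. Z1 = {Recv, Ack}; fixed.
Sat(EG done) = {Recv, Ack}
Recv ∈ Sat(EG done) = {Recv, Ack}, so the formula holds at Recv.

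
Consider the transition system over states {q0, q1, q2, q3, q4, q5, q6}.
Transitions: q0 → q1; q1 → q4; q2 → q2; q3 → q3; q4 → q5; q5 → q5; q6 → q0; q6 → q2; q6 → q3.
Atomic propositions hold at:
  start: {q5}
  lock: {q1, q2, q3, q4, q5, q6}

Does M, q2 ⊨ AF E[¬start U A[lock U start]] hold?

Sat(¬start) = {q0, q1, q2, q3, q4, q6}
A[lock U start]: least fixpoint, start Z0 = Sat(start) = {q5}, add states in Sat(lock) with every successor in Z. Z1 = {q4, q5}; Z2 = {q1, q4, q5}; fixed.
Sat(A[lock U start]) = {q1, q4, q5}
E[¬start U A[lock U start]]: least fixpoint, start Z0 = Sat(A[lock U start]) = {q1, q4, q5}, add states in Sat(¬start) with some successor in Z. Z1 = {q0, q1, q4, q5}; Z2 = {q0, q1, q4, q5, q6}; fixed.
Sat(E[¬start U A[lock U start]]) = {q0, q1, q4, q5, q6}
AF E[¬start U A[lock U start]]: least fixpoint, start Z0 = {q0, q1, q4, q5, q6}, add states with every successor in Z. Already a fixed point.
Sat(AF E[¬start U A[lock U start]]) = {q0, q1, q4, q5, q6}
q2 ∉ Sat(AF E[¬start U A[lock U start]]) = {q0, q1, q4, q5, q6}, so the formula does not hold at q2.

No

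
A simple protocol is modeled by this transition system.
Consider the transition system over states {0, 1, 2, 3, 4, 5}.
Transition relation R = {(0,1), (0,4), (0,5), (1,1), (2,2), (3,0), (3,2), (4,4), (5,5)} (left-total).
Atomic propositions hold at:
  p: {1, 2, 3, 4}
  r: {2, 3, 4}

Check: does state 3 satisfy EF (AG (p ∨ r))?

Yes

Sat(p ∨ r) = {1, 2, 3, 4}
AG (p ∨ r): greatest fixpoint, start Z0 = {1, 2, 3, 4}, keep only states in Sat with every successor in Z. Z1 = {1, 2, 4}; fixed.
Sat(AG (p ∨ r)) = {1, 2, 4}
EF (AG (p ∨ r)): least fixpoint, start Z0 = {1, 2, 4}, add states with some successor in Z. Z1 = {0, 1, 2, 3, 4}; fixed.
Sat(EF (AG (p ∨ r))) = {0, 1, 2, 3, 4}
3 ∈ Sat(EF (AG (p ∨ r))) = {0, 1, 2, 3, 4}, so the formula holds at 3.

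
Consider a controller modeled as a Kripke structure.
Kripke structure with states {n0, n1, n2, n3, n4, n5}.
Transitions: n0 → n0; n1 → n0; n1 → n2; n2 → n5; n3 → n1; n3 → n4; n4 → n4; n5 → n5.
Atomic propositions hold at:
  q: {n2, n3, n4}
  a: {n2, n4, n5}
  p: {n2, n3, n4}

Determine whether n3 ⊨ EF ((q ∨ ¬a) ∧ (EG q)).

Sat(¬a) = {n0, n1, n3}
Sat(q ∨ ¬a) = {n0, n1, n2, n3, n4}
EG q: greatest fixpoint, start Z0 = {n2, n3, n4}, keep only states in Sat with some successor in Z. Z1 = {n3, n4}; fixed.
Sat(EG q) = {n3, n4}
Sat((q ∨ ¬a) ∧ (EG q)) = {n3, n4}
EF ((q ∨ ¬a) ∧ (EG q)): least fixpoint, start Z0 = {n3, n4}, add states with some successor in Z. Already a fixed point.
Sat(EF ((q ∨ ¬a) ∧ (EG q))) = {n3, n4}
n3 ∈ Sat(EF ((q ∨ ¬a) ∧ (EG q))) = {n3, n4}, so the formula holds at n3.

Yes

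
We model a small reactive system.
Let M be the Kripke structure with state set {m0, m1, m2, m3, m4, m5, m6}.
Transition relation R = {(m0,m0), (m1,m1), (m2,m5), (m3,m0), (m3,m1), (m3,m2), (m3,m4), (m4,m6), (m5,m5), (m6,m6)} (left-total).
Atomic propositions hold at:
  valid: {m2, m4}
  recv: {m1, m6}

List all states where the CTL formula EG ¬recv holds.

{m0, m2, m3, m5}

Sat(¬recv) = {m0, m2, m3, m4, m5}
EG ¬recv: greatest fixpoint, start Z0 = {m0, m2, m3, m4, m5}, keep only states in Sat with some successor in Z. Z1 = {m0, m2, m3, m5}; fixed.
Sat(EG ¬recv) = {m0, m2, m3, m5}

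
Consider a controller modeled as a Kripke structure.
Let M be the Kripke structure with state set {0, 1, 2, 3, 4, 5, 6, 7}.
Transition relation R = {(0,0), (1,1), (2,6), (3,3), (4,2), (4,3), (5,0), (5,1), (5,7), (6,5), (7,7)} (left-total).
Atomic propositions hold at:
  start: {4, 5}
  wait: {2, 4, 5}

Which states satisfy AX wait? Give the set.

{6}

Sat(AX wait) = {s : every successor in {2, 4, 5}} = {6}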